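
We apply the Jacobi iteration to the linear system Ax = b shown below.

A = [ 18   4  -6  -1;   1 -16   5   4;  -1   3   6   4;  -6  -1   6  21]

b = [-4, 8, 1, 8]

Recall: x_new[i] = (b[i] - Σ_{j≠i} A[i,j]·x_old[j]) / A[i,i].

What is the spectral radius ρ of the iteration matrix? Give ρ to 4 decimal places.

0.5300

Split A = D + L + U, D = diag(18, -16, 6, 21).
Jacobi T = -D⁻¹(L+U): T[1,3] = -(4)/(-16) = +0.2500; T[1,1] = 0.
  T[0,:] = [+0.0000, -0.2222, +0.3333, +0.0556]
  T[1,:] = [+0.0625, +0.0000, +0.3125, +0.2500]
  T[2,:] = [+0.1667, -0.5000, +0.0000, -0.6667]
  T[3,:] = [+0.2857, +0.0476, -0.2857, +0.0000]
|roots of det(T-λI)|: 0.5300, 0.3556, 0.3556, 0.1254.
ρ(T) = max|λ| = 0.5300; 0.5300 < 1 ⇒ converges.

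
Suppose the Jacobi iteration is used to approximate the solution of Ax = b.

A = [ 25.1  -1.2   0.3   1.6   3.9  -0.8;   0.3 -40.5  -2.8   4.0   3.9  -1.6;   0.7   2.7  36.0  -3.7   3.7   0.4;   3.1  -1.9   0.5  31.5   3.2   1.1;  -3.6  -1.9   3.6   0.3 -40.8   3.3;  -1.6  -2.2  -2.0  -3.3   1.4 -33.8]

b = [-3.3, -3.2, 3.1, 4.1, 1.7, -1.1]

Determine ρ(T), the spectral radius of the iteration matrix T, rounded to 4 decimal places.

Write A = D+L+U with D = diag(25.1, -40.5, 36, 31.5, -40.8, -33.8).
T_J = -D⁻¹(L+U): T[5,3] = -(-3.3)/(-33.8) = -0.0976; T[5,5] = 0.
  T[0,:] = [+0.0000 +0.0478 -0.0120 -0.0637 -0.1554 +0.0319]
  T[1,:] = [+0.0074 +0.0000 -0.0691 +0.0988 +0.0963 -0.0395]
  T[2,:] = [-0.0194 -0.0750 +0.0000 +0.1028 -0.1028 -0.0111]
  T[3,:] = [-0.0984 +0.0603 -0.0159 +0.0000 -0.1016 -0.0349]
  T[4,:] = [-0.0882 -0.0466 +0.0882 +0.0074 +0.0000 +0.0809]
  T[5,:] = [-0.0473 -0.0651 -0.0592 -0.0976 +0.0414 +0.0000]
eigenvalue magnitudes: 0.1829, 0.1305, 0.1160, 0.1160, 0.1148, 0.1148.
ρ(T) = max|λ| = 0.1829; 0.1829 < 1 ⇒ converges.

0.1829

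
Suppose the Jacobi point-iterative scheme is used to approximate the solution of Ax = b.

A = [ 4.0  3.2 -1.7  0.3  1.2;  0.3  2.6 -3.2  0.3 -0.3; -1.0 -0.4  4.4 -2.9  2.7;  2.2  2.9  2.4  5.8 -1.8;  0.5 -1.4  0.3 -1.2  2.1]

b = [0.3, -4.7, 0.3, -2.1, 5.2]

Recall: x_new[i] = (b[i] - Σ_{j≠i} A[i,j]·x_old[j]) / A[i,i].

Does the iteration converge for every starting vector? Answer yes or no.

Write A = D+L+U with D = diag(4, 2.6, 4.4, 5.8, 2.1).
Jacobi T = -D⁻¹(L+U): T[2,3] = -(-2.9)/(4.4) = +0.6591; T[2,2] = 0.
  T[0,:] = [+0.0000 -0.8000 +0.4250 -0.0750 -0.3000]
  T[1,:] = [-0.1154 +0.0000 +1.2308 -0.1154 +0.1154]
  T[2,:] = [+0.2273 +0.0909 +0.0000 +0.6591 -0.6136]
  T[3,:] = [-0.3793 -0.5000 -0.4138 +0.0000 +0.3103]
  T[4,:] = [-0.2381 +0.6667 -0.1429 +0.5714 +0.0000]
|roots of det(T-λI)|: 1.2631, 0.8718, 0.8718, 0.6163, 0.1185.
ρ = 1.2631; 1.2631 > 1, so it fails to converge.

no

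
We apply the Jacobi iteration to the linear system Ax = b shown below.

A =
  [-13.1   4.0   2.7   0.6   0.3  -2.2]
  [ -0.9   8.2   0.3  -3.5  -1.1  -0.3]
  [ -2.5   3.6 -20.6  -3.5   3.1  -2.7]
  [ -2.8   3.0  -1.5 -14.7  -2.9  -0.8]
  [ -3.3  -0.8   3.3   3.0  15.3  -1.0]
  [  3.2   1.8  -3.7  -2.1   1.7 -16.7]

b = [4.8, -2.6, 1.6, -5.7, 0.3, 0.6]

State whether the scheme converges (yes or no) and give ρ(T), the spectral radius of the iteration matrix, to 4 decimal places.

Diagonal D = diag(-13.1, 8.2, -20.6, -14.7, 15.3, -16.7); L, U strict lower/upper.
T_J = -D⁻¹(L+U): T[1,2] = -(0.3)/(8.2) = -0.0366; T[1,1] = 0.
  T[0,:] = [+0.0000  +0.3053  +0.2061  +0.0458  +0.0229  -0.1679]
  T[1,:] = [+0.1098  +0.0000  -0.0366  +0.4268  +0.1341  +0.0366]
  T[2,:] = [-0.1214  +0.1748  +0.0000  -0.1699  +0.1505  -0.1311]
  T[3,:] = [-0.1905  +0.2041  -0.1020  +0.0000  -0.1973  -0.0544]
  T[4,:] = [+0.2157  +0.0523  -0.2157  -0.1961  +0.0000  +0.0654]
  T[5,:] = [+0.1916  +0.1078  -0.2216  -0.1257  +0.1018  +0.0000]
eigenvalue magnitudes: 0.5101, 0.3192, 0.3192, 0.2338, 0.2338, 0.0411.
ρ = 0.5101; 0.5101 < 1 ⇒ converges.

yes, ρ = 0.5101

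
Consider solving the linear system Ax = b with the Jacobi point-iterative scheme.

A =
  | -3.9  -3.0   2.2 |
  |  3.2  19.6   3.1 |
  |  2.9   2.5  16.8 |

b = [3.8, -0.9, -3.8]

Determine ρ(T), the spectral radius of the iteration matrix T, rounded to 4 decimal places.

0.2791

A = D + L + U where D = diag(-3.9, 19.6, 16.8).
T_J = -D⁻¹(L+U): T[1,0] = -(3.2)/(19.6) = -0.1633; T[1,1] = 0.
  T[0,:] = [+0.0000  -0.7692  +0.5641]
  T[1,:] = [-0.1633  +0.0000  -0.1582]
  T[2,:] = [-0.1726  -0.1488  +0.0000]
eigenvalue magnitudes: 0.2791, 0.1617, 0.1617.
spectral radius ρ = 0.2791; 0.2791 < 1 ⇒ converges.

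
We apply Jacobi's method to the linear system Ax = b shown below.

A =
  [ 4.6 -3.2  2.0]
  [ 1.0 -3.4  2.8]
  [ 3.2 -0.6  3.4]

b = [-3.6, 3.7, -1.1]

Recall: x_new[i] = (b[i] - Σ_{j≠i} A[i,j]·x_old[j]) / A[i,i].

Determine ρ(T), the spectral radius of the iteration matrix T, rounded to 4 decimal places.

Split A = D + L + U, D = diag(4.6, -3.4, 3.4).
Jacobi T = -D⁻¹(L+U): T[2,0] = -(3.2)/(3.4) = -0.9412; T[2,2] = 0.
  T[0,:] = [+0.0000 +0.6957 -0.4348]
  T[1,:] = [+0.2941 +0.0000 +0.8235]
  T[2,:] = [-0.9412 +0.1765 +0.0000]
|λ(T)| sorted: 1.1223, 0.7075, 0.7075.
ρ = 1.1223; 1.1223 > 1: divergent.

1.1223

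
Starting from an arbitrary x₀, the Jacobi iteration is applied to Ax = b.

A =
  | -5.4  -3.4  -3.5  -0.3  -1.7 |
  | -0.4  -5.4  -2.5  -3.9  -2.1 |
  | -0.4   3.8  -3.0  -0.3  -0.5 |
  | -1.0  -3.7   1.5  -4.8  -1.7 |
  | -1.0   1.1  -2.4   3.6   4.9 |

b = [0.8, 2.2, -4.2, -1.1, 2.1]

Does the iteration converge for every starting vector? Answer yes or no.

A = D + L + U where D = diag(-5.4, -5.4, -3, -4.8, 4.9).
Jacobi: T = -D⁻¹(L+U), T[2,0] = -(-0.4)/(-3) = -0.1333; T[2,2] = 0.
  T[0,:] = [+0.0000  -0.6296  -0.6481  -0.0556  -0.3148]
  T[1,:] = [-0.0741  +0.0000  -0.4630  -0.7222  -0.3889]
  T[2,:] = [-0.1333  +1.2667  +0.0000  -0.1000  -0.1667]
  T[3,:] = [-0.2083  -0.7708  +0.3125  +0.0000  -0.3542]
  T[4,:] = [+0.2041  -0.2245  +0.4898  -0.7347  +0.0000]
|λ(T)| sorted: 1.1601, 0.7783, 0.7783, 0.3537, 0.3537.
ρ(T) = max|λ| = 1.1601; 1.1601 > 1 ⇒ diverges.

no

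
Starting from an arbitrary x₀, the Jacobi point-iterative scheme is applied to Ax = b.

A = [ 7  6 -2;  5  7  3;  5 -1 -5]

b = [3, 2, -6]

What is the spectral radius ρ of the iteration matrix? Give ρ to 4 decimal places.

1.1562

A = D + L + U where D = diag(7, 7, -5).
T_J = -D⁻¹(L+U): T[1,0] = -(5)/(7) = -0.7143; T[1,1] = 0.
  T[0,:] = [+0.0000, -0.8571, +0.2857]
  T[1,:] = [-0.7143, +0.0000, -0.4286]
  T[2,:] = [+1.0000, -0.2000, +0.0000]
|λ(T)| sorted: 1.1562, 0.5942, 0.5942.
ρ(T) = max|λ| = 1.1562; 1.1562 > 1, so it fails to converge.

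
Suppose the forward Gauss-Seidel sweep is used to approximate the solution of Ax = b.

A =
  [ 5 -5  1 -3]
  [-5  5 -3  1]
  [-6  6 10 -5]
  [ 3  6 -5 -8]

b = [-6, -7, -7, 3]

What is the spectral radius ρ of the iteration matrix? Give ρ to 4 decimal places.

Diagonal D = diag(5, 5, 10, -8); L, U strict lower/upper.
T_GS = -(D+L)⁻¹U: row 0 first, T[0,3] = -(-3)/(5) = +0.6000; later rows by forward substitution.
  T[0,:] = [+0.0000, +1.0000, -0.2000, +0.6000]
  T[1,:] = [+0.0000, +1.0000, +0.4000, +0.4000]
  T[2,:] = [+0.0000, +0.0000, -0.3600, +0.6200]
  T[3,:] = [+0.0000, +1.1250, +0.4500, +0.1375]
eigenvalue magnitudes: 1.4966, 0.5921, 0.1269, 0.0000.
ρ(T) = max|λ| = 1.4966; 1.4966 > 1 ⇒ diverges.

1.4966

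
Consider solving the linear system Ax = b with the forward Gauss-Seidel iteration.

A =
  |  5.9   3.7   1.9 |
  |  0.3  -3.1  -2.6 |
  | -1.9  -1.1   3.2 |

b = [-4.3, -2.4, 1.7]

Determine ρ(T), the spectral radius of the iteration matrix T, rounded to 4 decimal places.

A = D + L + U where D = diag(5.9, -3.1, 3.2).
GS T = -(D+L)⁻¹U: row 0 first, T[0,2] = -(1.9)/(5.9) = -0.3220; later rows by forward substitution.
  T[0,:] = [+0.0000, -0.6271, -0.3220]
  T[1,:] = [+0.0000, -0.0607, -0.8699]
  T[2,:] = [+0.0000, -0.3932, -0.4902]
|eigenvalues of T|: 0.8985, 0.3476, 0.0000.
ρ(T) = max|λ| = 0.8985; 0.8985 < 1, so it converges for any x₀.

0.8985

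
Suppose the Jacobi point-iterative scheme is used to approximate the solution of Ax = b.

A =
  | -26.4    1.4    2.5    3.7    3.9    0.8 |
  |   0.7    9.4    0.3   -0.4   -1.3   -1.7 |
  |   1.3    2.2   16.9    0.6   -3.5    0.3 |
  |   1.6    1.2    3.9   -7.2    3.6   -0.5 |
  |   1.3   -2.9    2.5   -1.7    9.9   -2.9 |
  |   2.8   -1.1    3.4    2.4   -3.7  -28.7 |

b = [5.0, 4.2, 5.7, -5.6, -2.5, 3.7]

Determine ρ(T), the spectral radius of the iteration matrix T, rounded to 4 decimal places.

Write A = D+L+U with D = diag(-26.4, 9.4, 16.9, -7.2, 9.9, -28.7).
T_J = -D⁻¹(L+U): T[3,4] = -(3.6)/(-7.2) = +0.5000; T[3,3] = 0.
  T[0,:] = [+0.0000  +0.0530  +0.0947  +0.1402  +0.1477  +0.0303]
  T[1,:] = [-0.0745  +0.0000  -0.0319  +0.0426  +0.1383  +0.1809]
  T[2,:] = [-0.0769  -0.1302  +0.0000  -0.0355  +0.2071  -0.0178]
  T[3,:] = [+0.2222  +0.1667  +0.5417  +0.0000  +0.5000  -0.0694]
  T[4,:] = [-0.1313  +0.2929  -0.2525  +0.1717  +0.0000  +0.2929]
  T[5,:] = [+0.0976  -0.0383  +0.1185  +0.0836  -0.1289  +0.0000]
|λ(T)| sorted: 0.4109, 0.2738, 0.2738, 0.1902, 0.1902, 0.0143.
spectral radius ρ = 0.4109; 0.4109 < 1: convergent.

0.4109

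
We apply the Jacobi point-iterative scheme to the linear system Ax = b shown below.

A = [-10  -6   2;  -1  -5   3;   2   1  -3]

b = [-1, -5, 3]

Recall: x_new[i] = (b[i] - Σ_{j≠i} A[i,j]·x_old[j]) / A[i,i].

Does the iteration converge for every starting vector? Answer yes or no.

yes

Let D = diag(-10, -5, -3); L, U the strict triangles.
Jacobi T = -D⁻¹(L+U): T[0,1] = -(-6)/(-10) = -0.6000; T[0,0] = 0.
  T[0,:] = [+0.0000, -0.6000, +0.2000]
  T[1,:] = [-0.2000, +0.0000, +0.6000]
  T[2,:] = [+0.6667, +0.3333, +0.0000]
|eigenvalues of T|: 0.8640, 0.5415, 0.5415.
ρ(T) = max|λ| = 0.8640; 0.8640 < 1, so it converges for any x₀.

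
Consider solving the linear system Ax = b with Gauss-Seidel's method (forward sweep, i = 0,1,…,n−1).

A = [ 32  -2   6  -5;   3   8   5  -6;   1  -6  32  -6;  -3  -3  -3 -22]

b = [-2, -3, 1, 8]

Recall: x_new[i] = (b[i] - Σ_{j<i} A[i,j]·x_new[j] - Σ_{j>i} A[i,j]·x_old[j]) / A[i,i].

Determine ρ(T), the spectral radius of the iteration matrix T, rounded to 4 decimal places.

A = D + L + U where D = diag(32, 8, 32, -22).
GS T = -(D+L)⁻¹U: row 0 first, T[0,1] = -(-2)/(32) = +0.0625; later rows by forward substitution.
  T[0,:] = [+0.0000, +0.0625, -0.1875, +0.1562]
  T[1,:] = [+0.0000, -0.0234, -0.5547, +0.6914]
  T[2,:] = [+0.0000, -0.0063, -0.0981, +0.3123]
  T[3,:] = [+0.0000, -0.0045, +0.1146, -0.1582]
|λ(T)| sorted: 0.3162, 0.0773, 0.0409, 0.0000.
spectral radius ρ = 0.3162; 0.3162 < 1, so it converges for any x₀.

0.3162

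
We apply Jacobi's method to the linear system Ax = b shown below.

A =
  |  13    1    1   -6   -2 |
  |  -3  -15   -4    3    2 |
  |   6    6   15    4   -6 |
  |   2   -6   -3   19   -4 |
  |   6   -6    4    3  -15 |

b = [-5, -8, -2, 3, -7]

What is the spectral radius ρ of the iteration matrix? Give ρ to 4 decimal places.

0.5813

Write A = D+L+U with D = diag(13, -15, 15, 19, -15).
T_J = -D⁻¹(L+U): T[3,4] = -(-4)/(19) = +0.2105; T[3,3] = 0.
  T[0,:] = [+0.0000, -0.0769, -0.0769, +0.4615, +0.1538]
  T[1,:] = [-0.2000, +0.0000, -0.2667, +0.2000, +0.1333]
  T[2,:] = [-0.4000, -0.4000, +0.0000, -0.2667, +0.4000]
  T[3,:] = [-0.1053, +0.3158, +0.1579, +0.0000, +0.2105]
  T[4,:] = [+0.4000, -0.4000, +0.2667, +0.2000, +0.0000]
eigenvalue magnitudes: 0.5813, 0.4016, 0.4016, 0.2054, 0.2054.
ρ(T) = max|λ| = 0.5813; 0.5813 < 1: convergent.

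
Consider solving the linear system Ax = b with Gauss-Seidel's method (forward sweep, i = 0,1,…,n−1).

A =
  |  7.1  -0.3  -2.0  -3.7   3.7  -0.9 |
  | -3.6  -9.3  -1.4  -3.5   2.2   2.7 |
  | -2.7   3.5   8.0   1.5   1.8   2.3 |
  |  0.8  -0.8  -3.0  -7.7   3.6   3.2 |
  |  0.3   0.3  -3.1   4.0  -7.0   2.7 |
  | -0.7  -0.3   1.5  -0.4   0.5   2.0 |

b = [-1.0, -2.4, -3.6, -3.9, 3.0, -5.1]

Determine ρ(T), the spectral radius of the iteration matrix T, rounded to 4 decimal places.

A = D + L + U where D = diag(7.1, -9.3, 8, -7.7, -7, 2).
GS T = -(D+L)⁻¹U: row 0 first, T[0,3] = -(-3.7)/(7.1) = +0.5211; later rows by forward substitution.
  T[0,:] = [+0.0000, +0.0423, +0.2817, +0.5211, -0.5211, +0.1268]
  T[1,:] = [+0.0000, -0.0164, -0.2596, -0.5781, +0.4383, +0.2413]
  T[2,:] = [+0.0000, +0.0214, +0.2086, +0.2413, -0.5926, -0.3503]
  T[3,:] = [+0.0000, -0.0023, -0.0251, +0.0202, +0.5987, +0.5402]
  T[4,:] = [+0.0000, -0.0097, -0.1058, -0.0978, +0.6010, +0.8653]
  T[5,:] = [+0.0000, -0.0018, -0.0754, -0.0568, +0.2973, +0.2350]
moduli |λ_i(T)| = 0.9465, 0.2032, 0.0909, 0.0909, 0.0474, 0.0000.
spectral radius ρ = 0.9465; 0.9465 < 1, so it converges for any x₀.

0.9465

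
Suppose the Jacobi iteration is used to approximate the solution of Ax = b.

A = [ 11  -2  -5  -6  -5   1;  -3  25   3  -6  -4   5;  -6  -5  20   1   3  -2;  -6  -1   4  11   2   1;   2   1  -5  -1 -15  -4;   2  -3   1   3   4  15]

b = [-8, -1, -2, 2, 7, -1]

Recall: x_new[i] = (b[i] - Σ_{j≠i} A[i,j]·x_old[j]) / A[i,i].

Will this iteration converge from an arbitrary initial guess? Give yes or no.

Write A = D+L+U with D = diag(11, 25, 20, 11, -15, 15).
Jacobi: T = -D⁻¹(L+U), T[3,2] = -(4)/(11) = -0.3636; T[3,3] = 0.
  T[0,:] = [+0.0000, +0.1818, +0.4545, +0.5455, +0.4545, -0.0909]
  T[1,:] = [+0.1200, +0.0000, -0.1200, +0.2400, +0.1600, -0.2000]
  T[2,:] = [+0.3000, +0.2500, +0.0000, -0.0500, -0.1500, +0.1000]
  T[3,:] = [+0.5455, +0.0909, -0.3636, +0.0000, -0.1818, -0.0909]
  T[4,:] = [+0.1333, +0.0667, -0.3333, -0.0667, +0.0000, -0.2667]
  T[5,:] = [-0.1333, +0.2000, -0.0667, -0.2000, -0.2667, +0.0000]
|λ(T)| sorted: 0.8933, 0.6902, 0.2399, 0.1294, 0.1294, 0.0842.
ρ(T) = max|λ| = 0.8933; 0.8933 < 1: convergent.

yes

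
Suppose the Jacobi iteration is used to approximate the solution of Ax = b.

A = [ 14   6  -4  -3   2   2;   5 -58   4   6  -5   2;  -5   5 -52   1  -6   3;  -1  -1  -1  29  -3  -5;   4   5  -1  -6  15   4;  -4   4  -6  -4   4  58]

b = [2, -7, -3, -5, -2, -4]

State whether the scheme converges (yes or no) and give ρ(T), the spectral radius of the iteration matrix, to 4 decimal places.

yes, ρ = 0.3562

Let D = diag(14, -58, -52, 29, 15, 58); L, U the strict triangles.
Jacobi T = -D⁻¹(L+U): T[2,5] = -(3)/(-52) = +0.0577; T[2,2] = 0.
  T[0,:] = [+0.0000  -0.4286  +0.2857  +0.2143  -0.1429  -0.1429]
  T[1,:] = [+0.0862  +0.0000  +0.0690  +0.1034  -0.0862  +0.0345]
  T[2,:] = [-0.0962  +0.0962  +0.0000  +0.0192  -0.1154  +0.0577]
  T[3,:] = [+0.0345  +0.0345  +0.0345  +0.0000  +0.1034  +0.1724]
  T[4,:] = [-0.2667  -0.3333  +0.0667  +0.4000  +0.0000  -0.2667]
  T[5,:] = [+0.0690  -0.0690  +0.1034  +0.0690  -0.0690  +0.0000]
eigenvalue magnitudes: 0.3562, 0.2735, 0.1959, 0.1959, 0.1657, 0.0198.
spectral radius ρ = 0.3562; 0.3562 < 1, so it converges for any x₀.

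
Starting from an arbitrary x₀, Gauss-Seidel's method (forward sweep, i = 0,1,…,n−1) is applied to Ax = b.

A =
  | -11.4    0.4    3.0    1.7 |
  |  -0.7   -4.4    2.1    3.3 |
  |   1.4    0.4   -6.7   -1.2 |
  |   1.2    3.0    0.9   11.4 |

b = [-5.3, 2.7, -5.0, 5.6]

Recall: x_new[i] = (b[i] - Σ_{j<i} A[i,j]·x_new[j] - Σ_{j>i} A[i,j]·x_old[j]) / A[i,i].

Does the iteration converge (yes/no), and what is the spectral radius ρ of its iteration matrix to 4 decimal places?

yes, ρ = 0.2474

Split A = D + L + U, D = diag(-11.4, -4.4, -6.7, 11.4).
GS T = -(D+L)⁻¹U: row 0 first, T[0,3] = -(1.7)/(-11.4) = +0.1491; later rows by forward substitution.
  T[0,:] = [+0.0000 +0.0351 +0.2632 +0.1491]
  T[1,:] = [+0.0000 -0.0056 +0.4354 +0.7263]
  T[2,:] = [+0.0000 +0.0070 +0.0810 -0.1046]
  T[3,:] = [+0.0000 -0.0028 -0.1487 -0.1986]
|roots of det(T-λI)|: 0.2474, 0.1338, 0.0095, 0.0000.
spectral radius ρ = 0.2474; 0.2474 < 1 ⇒ converges.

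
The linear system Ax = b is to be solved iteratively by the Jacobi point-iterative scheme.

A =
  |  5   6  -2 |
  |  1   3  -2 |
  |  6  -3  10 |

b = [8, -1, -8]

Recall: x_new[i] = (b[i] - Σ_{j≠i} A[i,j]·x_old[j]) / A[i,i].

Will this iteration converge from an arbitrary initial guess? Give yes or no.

A = D + L + U where D = diag(5, 3, 10).
T_J = -D⁻¹(L+U): T[2,1] = -(-3)/(10) = +0.3000; T[2,2] = 0.
  T[0,:] = [+0.0000 -1.2000 +0.4000]
  T[1,:] = [-0.3333 +0.0000 +0.6667]
  T[2,:] = [-0.6000 +0.3000 +0.0000]
|eigenvalues of T|: 0.9165, 0.6929, 0.6929.
ρ = 0.9165; 0.9165 < 1 ⇒ converges.

yes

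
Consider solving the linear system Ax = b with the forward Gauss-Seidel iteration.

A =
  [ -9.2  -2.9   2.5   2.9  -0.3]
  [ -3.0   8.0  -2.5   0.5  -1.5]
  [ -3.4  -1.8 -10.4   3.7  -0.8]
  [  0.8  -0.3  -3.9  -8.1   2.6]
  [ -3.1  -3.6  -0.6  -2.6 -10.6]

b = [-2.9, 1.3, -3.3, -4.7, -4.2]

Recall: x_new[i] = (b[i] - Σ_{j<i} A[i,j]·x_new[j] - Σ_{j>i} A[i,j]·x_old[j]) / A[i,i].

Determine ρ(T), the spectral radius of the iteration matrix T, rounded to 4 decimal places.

0.5716

Write A = D+L+U with D = diag(-9.2, 8, -10.4, -8.1, -10.6).
Gauss-Seidel: T = -(D+L)⁻¹U, row 0 first, T[0,3] = -(2.9)/(-9.2) = +0.3152; later rows by forward substitution.
  T[0,:] = [+0.0000, -0.3152, +0.2717, +0.3152, -0.0326]
  T[1,:] = [+0.0000, -0.1182, +0.4144, +0.0557, +0.1753]
  T[2,:] = [+0.0000, +0.1235, -0.1606, +0.2431, -0.0966]
  T[3,:] = [+0.0000, -0.0862, +0.0888, -0.0880, +0.3578]
  T[4,:] = [+0.0000, +0.1465, -0.2329, -0.1033, -0.1323]
eigenvalue magnitudes: 0.5716, 0.2391, 0.2391, 0.1007, 0.0000.
ρ = 0.5716; 0.5716 < 1: convergent.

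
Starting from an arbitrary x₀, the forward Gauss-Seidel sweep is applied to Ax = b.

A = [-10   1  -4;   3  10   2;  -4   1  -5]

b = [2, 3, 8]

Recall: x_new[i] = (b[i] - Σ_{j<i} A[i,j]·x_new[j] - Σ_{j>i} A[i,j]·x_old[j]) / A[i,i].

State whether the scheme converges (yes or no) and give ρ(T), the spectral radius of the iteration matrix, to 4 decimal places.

yes, ρ = 0.3235

Let D = diag(-10, 10, -5); L, U the strict triangles.
GS T = -(D+L)⁻¹U: row 0 first, T[0,2] = -(-4)/(-10) = -0.4000; later rows by forward substitution.
  T[0,:] = [+0.0000  +0.1000  -0.4000]
  T[1,:] = [+0.0000  -0.0300  -0.0800]
  T[2,:] = [+0.0000  -0.0860  +0.3040]
|eigenvalues of T|: 0.3235, 0.0495, 0.0000.
spectral radius ρ = 0.3235; 0.3235 < 1: convergent.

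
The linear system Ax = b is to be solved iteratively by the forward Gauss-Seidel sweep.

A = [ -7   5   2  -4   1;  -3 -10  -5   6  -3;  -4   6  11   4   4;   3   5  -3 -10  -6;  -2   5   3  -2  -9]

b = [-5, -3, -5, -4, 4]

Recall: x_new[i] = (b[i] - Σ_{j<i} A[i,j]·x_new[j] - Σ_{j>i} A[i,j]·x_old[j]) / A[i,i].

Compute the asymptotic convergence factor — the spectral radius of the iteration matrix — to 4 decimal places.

0.8252

Diagonal D = diag(-7, -10, 11, -10, -9); L, U strict lower/upper.
Gauss-Seidel: T = -(D+L)⁻¹U, row 0 first, T[0,1] = -(5)/(-7) = +0.7143; later rows by forward substitution.
  T[0,:] = [+0.0000, +0.7143, +0.2857, -0.5714, +0.1429]
  T[1,:] = [+0.0000, -0.2143, -0.5857, +0.7714, -0.3429]
  T[2,:] = [+0.0000, +0.3766, +0.4234, -0.9922, -0.1247]
  T[3,:] = [+0.0000, -0.0058, -0.3342, +0.5119, -0.6912]
  T[4,:] = [+0.0000, -0.1509, -0.1735, +0.1111, -0.1102]
|eigenvalues of T|: 0.8252, 0.3527, 0.2439, 0.2439, 0.0000.
ρ(T) = max|λ| = 0.8252; 0.8252 < 1 ⇒ converges.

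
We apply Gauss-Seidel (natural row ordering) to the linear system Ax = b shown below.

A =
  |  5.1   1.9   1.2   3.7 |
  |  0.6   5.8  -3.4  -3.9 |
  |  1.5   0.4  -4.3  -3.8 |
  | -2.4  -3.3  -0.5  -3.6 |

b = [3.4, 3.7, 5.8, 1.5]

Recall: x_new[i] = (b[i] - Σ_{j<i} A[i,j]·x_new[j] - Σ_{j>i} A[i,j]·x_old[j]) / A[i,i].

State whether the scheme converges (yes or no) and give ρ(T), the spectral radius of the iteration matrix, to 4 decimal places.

Let D = diag(5.1, 5.8, -4.3, -3.6); L, U the strict triangles.
Gauss-Seidel: T = -(D+L)⁻¹U, row 0 first, T[0,2] = -(1.2)/(5.1) = -0.2353; later rows by forward substitution.
  T[0,:] = [+0.0000 -0.3725 -0.2353 -0.7255]
  T[1,:] = [+0.0000 +0.0385 +0.6105 +0.7475]
  T[2,:] = [+0.0000 -0.1264 -0.0253 -1.0673]
  T[3,:] = [+0.0000 +0.2306 -0.3993 -0.0533]
|roots of det(T-λI)|: 0.8423, 0.4915, 0.3108, 0.0000.
ρ(T) = max|λ| = 0.8423; 0.8423 < 1, so it converges for any x₀.

yes, ρ = 0.8423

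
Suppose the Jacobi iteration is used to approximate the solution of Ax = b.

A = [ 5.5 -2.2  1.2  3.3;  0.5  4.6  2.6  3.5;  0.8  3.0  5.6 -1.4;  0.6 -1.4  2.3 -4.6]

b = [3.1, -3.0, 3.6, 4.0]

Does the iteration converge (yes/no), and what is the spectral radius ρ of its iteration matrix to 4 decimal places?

yes, ρ = 0.9245

Write A = D+L+U with D = diag(5.5, 4.6, 5.6, -4.6).
T_J = -D⁻¹(L+U): T[3,1] = -(-1.4)/(-4.6) = -0.3043; T[3,3] = 0.
  T[0,:] = [+0.0000 +0.4000 -0.2182 -0.6000]
  T[1,:] = [-0.1087 +0.0000 -0.5652 -0.7609]
  T[2,:] = [-0.1429 -0.5357 +0.0000 +0.2500]
  T[3,:] = [+0.1304 -0.3043 +0.5000 +0.0000]
eigenvalue magnitudes: 0.9245, 0.4418, 0.4418, 0.1117.
ρ = 0.9245; 0.9245 < 1, so it converges for any x₀.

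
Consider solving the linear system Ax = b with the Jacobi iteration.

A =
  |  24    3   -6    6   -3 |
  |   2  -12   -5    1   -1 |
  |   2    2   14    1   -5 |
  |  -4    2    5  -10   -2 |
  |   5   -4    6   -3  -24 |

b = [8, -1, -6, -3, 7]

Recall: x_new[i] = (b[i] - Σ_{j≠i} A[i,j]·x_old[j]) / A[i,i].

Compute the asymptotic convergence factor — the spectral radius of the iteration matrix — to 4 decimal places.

0.5261

Let D = diag(24, -12, 14, -10, -24); L, U the strict triangles.
Jacobi: T = -D⁻¹(L+U), T[2,1] = -(2)/(14) = -0.1429; T[2,2] = 0.
  T[0,:] = [+0.0000 -0.1250 +0.2500 -0.2500 +0.1250]
  T[1,:] = [+0.1667 +0.0000 -0.4167 +0.0833 -0.0833]
  T[2,:] = [-0.1429 -0.1429 +0.0000 -0.0714 +0.3571]
  T[3,:] = [-0.4000 +0.2000 +0.5000 +0.0000 -0.2000]
  T[4,:] = [+0.2083 -0.1667 +0.2500 -0.1250 +0.0000]
moduli |λ_i(T)| = 0.5261, 0.3927, 0.3927, 0.2027, 0.0471.
ρ(T) = max|λ| = 0.5261; 0.5261 < 1, so it converges for any x₀.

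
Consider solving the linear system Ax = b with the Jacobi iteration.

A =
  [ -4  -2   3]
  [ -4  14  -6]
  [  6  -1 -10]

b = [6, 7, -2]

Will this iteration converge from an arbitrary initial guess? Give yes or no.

yes

A = D + L + U where D = diag(-4, 14, -10).
Jacobi T = -D⁻¹(L+U): T[1,0] = -(-4)/(14) = +0.2857; T[1,1] = 0.
  T[0,:] = [+0.0000 -0.5000 +0.7500]
  T[1,:] = [+0.2857 +0.0000 +0.4286]
  T[2,:] = [+0.6000 -0.1000 +0.0000]
|roots of det(T-λI)|: 0.6933, 0.4651, 0.4651.
ρ(T) = max|λ| = 0.6933; 0.6933 < 1: convergent.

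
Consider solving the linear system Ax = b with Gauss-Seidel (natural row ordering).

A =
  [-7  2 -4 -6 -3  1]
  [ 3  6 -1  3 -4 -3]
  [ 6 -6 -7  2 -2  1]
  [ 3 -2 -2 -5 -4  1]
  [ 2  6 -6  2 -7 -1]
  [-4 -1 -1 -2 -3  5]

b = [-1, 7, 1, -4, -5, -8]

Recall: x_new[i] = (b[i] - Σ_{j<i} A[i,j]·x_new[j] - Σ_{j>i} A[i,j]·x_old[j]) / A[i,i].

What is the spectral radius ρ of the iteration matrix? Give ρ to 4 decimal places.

A = D + L + U where D = diag(-7, 6, -7, -5, -7, 5).
Gauss-Seidel: T = -(D+L)⁻¹U, row 0 first, T[0,3] = -(-6)/(-7) = -0.8571; later rows by forward substitution.
  T[0,:] = [+0.0000  +0.2857  -0.5714  -0.8571  -0.4286  +0.1429]
  T[1,:] = [+0.0000  -0.1429  +0.4524  -0.0714  +0.8810  +0.4286]
  T[2,:] = [+0.0000  +0.3673  -0.8776  -0.3878  -1.4082  -0.1020]
  T[3,:] = [+0.0000  +0.0816  -0.1728  -0.3306  -0.8463  +0.1551]
  T[4,:] = [+0.0000  -0.3324  +0.9273  -0.0682  +1.5979  +0.3971]
  T[5,:] = [+0.0000  +0.1067  -0.0549  -0.9507  +0.1719  +0.4799]
|λ(T)| sorted: 1.2303, 0.6479, 0.6479, 0.0491, 0.0491, 0.0000.
ρ = 1.2303; 1.2303 > 1 ⇒ diverges.

1.2303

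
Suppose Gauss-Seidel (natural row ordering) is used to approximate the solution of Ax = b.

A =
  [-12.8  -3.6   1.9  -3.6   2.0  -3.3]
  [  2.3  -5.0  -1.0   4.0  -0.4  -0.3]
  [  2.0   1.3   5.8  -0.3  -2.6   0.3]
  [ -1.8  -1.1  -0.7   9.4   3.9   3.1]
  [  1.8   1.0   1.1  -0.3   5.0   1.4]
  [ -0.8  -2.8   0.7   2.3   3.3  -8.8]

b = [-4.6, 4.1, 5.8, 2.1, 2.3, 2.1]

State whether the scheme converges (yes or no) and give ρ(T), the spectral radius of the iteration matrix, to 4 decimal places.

Let D = diag(-12.8, -5, 5.8, 9.4, 5, -8.8); L, U the strict triangles.
GS T = -(D+L)⁻¹U: row 0 first, T[0,4] = -(2)/(-12.8) = +0.1562; later rows by forward substitution.
  T[0,:] = [+0.0000  -0.2812  +0.1484  -0.2812  +0.1562  -0.2578]
  T[1,:] = [+0.0000  -0.1294  -0.1317  +0.6706  -0.0081  -0.1786]
  T[2,:] = [+0.0000  +0.1260  -0.0217  -0.0016  +0.3962  +0.0772]
  T[3,:] = [+0.0000  -0.0596  +0.0114  +0.0245  -0.3564  -0.3943]
  T[4,:] = [+0.0000  +0.0958  -0.0216  -0.0311  -0.1632  -0.1921]
  T[5,:] = [+0.0000  +0.0971  +0.0216  -0.1932  -0.1344  -0.0887]
|eigenvalues of T|: 0.5599, 0.3316, 0.3316, 0.0223, 0.0223, 0.0000.
ρ(T) = max|λ| = 0.5599; 0.5599 < 1: convergent.

yes, ρ = 0.5599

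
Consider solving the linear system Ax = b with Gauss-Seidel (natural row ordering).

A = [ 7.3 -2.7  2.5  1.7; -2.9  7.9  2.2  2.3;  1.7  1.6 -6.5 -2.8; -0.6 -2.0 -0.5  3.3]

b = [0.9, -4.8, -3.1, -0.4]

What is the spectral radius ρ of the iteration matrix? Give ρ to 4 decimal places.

Let D = diag(7.3, 7.9, -6.5, 3.3); L, U the strict triangles.
GS T = -(D+L)⁻¹U: row 0 first, T[0,1] = -(-2.7)/(7.3) = +0.3699; later rows by forward substitution.
  T[0,:] = [+0.0000 +0.3699 -0.3425 -0.2329]
  T[1,:] = [+0.0000 +0.1358 -0.4042 -0.3766]
  T[2,:] = [+0.0000 +0.1302 -0.1891 -0.5844]
  T[3,:] = [+0.0000 +0.1693 -0.3359 -0.3591]
eigenvalue magnitudes: 0.5441, 0.2042, 0.0726, 0.0000.
ρ(T) = max|λ| = 0.5441; 0.5441 < 1 ⇒ converges.

0.5441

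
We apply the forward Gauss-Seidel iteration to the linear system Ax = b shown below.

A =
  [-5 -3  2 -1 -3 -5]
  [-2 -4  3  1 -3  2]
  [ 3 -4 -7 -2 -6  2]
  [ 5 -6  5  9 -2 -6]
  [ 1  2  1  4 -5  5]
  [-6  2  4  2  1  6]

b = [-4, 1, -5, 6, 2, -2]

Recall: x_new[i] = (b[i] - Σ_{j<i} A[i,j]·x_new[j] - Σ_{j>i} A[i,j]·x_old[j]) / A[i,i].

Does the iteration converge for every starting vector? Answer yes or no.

Diagonal D = diag(-5, -4, -7, 9, -5, 6); L, U strict lower/upper.
T_GS = -(D+L)⁻¹U: row 0 first, T[0,3] = -(-1)/(-5) = -0.2000; later rows by forward substitution.
  T[0,:] = [+0.0000, -0.6000, +0.4000, -0.2000, -0.6000, -1.0000]
  T[1,:] = [+0.0000, +0.3000, +0.5500, +0.3500, -0.4500, +1.0000]
  T[2,:] = [+0.0000, -0.4286, -0.1429, -0.5714, -0.8571, -0.7143]
  T[3,:] = [+0.0000, +0.7714, +0.2238, +0.6619, +0.7317, +2.2857]
  T[4,:] = [+0.0000, +0.5314, +0.4505, +0.5152, +0.1140, +2.8857]
  T[5,:] = [+0.0000, -0.7600, +0.1622, -0.2422, -0.1415, -2.1000]
moduli |λ_i(T)| = 1.4602, 0.9102, 0.9102, 0.3643, 0.0648, 0.0000.
ρ = 1.4602; 1.4602 > 1: divergent.

no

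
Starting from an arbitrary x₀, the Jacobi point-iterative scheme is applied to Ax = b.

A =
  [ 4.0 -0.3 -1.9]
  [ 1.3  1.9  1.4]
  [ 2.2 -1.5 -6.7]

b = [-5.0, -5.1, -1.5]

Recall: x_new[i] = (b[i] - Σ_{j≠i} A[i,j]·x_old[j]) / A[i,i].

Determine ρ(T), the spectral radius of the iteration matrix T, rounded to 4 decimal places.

0.6005

Diagonal D = diag(4, 1.9, -6.7); L, U strict lower/upper.
Jacobi: T = -D⁻¹(L+U), T[1,2] = -(1.4)/(1.9) = -0.7368; T[1,1] = 0.
  T[0,:] = [+0.0000 +0.0750 +0.4750]
  T[1,:] = [-0.6842 +0.0000 -0.7368]
  T[2,:] = [+0.3284 -0.2239 +0.0000]
moduli |λ_i(T)| = 0.6005, 0.3016, 0.3016.
ρ = 0.6005; 0.6005 < 1, so it converges for any x₀.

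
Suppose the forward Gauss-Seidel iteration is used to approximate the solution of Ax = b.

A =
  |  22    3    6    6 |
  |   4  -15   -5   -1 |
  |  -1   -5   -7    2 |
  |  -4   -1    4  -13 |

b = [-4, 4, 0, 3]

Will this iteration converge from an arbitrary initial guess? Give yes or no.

yes

Diagonal D = diag(22, -15, -7, -13); L, U strict lower/upper.
T_GS = -(D+L)⁻¹U: row 0 first, T[0,2] = -(6)/(22) = -0.2727; later rows by forward substitution.
  T[0,:] = [+0.0000 -0.1364 -0.2727 -0.2727]
  T[1,:] = [+0.0000 -0.0364 -0.4061 -0.1394]
  T[2,:] = [+0.0000 +0.0455 +0.3290 +0.4242]
  T[3,:] = [+0.0000 +0.0587 +0.2164 +0.2252]
moduli |λ_i(T)| = 0.5247, 0.0908, 0.0839, 0.0000.
ρ = 0.5247; 0.5247 < 1 ⇒ converges.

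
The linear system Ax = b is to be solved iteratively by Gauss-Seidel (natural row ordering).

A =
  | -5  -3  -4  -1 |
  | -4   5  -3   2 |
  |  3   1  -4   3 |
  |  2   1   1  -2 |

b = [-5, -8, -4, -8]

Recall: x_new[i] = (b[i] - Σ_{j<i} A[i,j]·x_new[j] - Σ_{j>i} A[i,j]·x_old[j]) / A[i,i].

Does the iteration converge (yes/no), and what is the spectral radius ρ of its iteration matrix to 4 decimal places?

A = D + L + U where D = diag(-5, 5, -4, -2).
GS T = -(D+L)⁻¹U: row 0 first, T[0,2] = -(-4)/(-5) = -0.8000; later rows by forward substitution.
  T[0,:] = [+0.0000 -0.6000 -0.8000 -0.2000]
  T[1,:] = [+0.0000 -0.4800 -0.0400 -0.5600]
  T[2,:] = [+0.0000 -0.5700 -0.6100 +0.4600]
  T[3,:] = [+0.0000 -1.1250 -1.1250 -0.2500]
moduli |λ_i(T)| = 1.1697, 0.4804, 0.4804, 0.0000.
spectral radius ρ = 1.1697; 1.1697 > 1: divergent.

no, ρ = 1.1697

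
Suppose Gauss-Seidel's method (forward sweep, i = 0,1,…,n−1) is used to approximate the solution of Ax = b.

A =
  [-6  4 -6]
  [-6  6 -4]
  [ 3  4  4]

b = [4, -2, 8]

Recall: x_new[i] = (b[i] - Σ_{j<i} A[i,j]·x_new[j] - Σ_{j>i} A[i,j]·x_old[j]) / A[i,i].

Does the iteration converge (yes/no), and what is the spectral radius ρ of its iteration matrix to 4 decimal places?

no, ρ = 1.5325

Let D = diag(-6, 6, 4); L, U the strict triangles.
T_GS = -(D+L)⁻¹U: row 0 first, T[0,1] = -(4)/(-6) = +0.6667; later rows by forward substitution.
  T[0,:] = [+0.0000  +0.6667  -1.0000]
  T[1,:] = [+0.0000  +0.6667  -0.3333]
  T[2,:] = [+0.0000  -1.1667  +1.0833]
eigenvalue magnitudes: 1.5325, 0.2175, 0.0000.
spectral radius ρ = 1.5325; 1.5325 > 1, so it fails to converge.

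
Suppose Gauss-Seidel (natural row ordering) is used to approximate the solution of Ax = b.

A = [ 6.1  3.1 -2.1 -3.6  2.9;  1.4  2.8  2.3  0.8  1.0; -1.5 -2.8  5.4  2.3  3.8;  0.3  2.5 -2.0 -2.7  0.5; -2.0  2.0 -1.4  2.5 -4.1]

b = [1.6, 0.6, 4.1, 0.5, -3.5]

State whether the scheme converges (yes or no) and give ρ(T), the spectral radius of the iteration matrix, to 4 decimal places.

A = D + L + U where D = diag(6.1, 2.8, 5.4, -2.7, -4.1).
Gauss-Seidel: T = -(D+L)⁻¹U, row 0 first, T[0,3] = -(-3.6)/(6.1) = +0.5902; later rows by forward substitution.
  T[0,:] = [+0.0000, -0.5082, +0.3443, +0.5902, -0.4754]
  T[1,:] = [+0.0000, +0.2541, -0.9936, -0.5808, -0.1194]
  T[2,:] = [+0.0000, -0.0094, -0.4196, -0.5631, -0.8977]
  T[3,:] = [+0.0000, +0.1858, -0.5709, -0.0551, +0.6867]
  T[4,:] = [+0.0000, +0.4883, -0.8575, -0.4125, +0.8989]
|eigenvalues of T|: 1.3110, 0.7989, 0.1238, 0.1238, 0.0000.
spectral radius ρ = 1.3110; 1.3110 > 1: divergent.

no, ρ = 1.3110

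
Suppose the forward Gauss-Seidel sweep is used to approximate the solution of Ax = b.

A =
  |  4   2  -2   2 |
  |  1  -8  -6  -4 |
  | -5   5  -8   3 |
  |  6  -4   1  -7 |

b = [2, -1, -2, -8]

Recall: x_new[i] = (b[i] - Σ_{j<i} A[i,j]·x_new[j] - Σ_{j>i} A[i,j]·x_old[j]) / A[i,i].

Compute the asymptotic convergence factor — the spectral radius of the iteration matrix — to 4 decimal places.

Diagonal D = diag(4, -8, -8, -7); L, U strict lower/upper.
T_GS = -(D+L)⁻¹U: row 0 first, T[0,2] = -(-2)/(4) = +0.5000; later rows by forward substitution.
  T[0,:] = [+0.0000  -0.5000  +0.5000  -0.5000]
  T[1,:] = [+0.0000  -0.0625  -0.6875  -0.5625]
  T[2,:] = [+0.0000  +0.2734  -0.7422  +0.3359]
  T[3,:] = [+0.0000  -0.3538  +0.7154  -0.0592]
|eigenvalues of T|: 0.8882, 0.3808, 0.3564, 0.0000.
ρ = 0.8882; 0.8882 < 1: convergent.

0.8882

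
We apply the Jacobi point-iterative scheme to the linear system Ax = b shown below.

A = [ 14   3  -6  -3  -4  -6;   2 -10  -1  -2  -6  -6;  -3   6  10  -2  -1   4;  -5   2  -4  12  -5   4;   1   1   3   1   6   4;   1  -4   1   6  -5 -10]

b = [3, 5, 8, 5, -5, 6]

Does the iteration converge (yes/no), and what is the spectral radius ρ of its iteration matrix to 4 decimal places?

Diagonal D = diag(14, -10, 10, 12, 6, -10); L, U strict lower/upper.
Jacobi: T = -D⁻¹(L+U), T[2,4] = -(-1)/(10) = +0.1000; T[2,2] = 0.
  T[0,:] = [+0.0000  -0.2143  +0.4286  +0.2143  +0.2857  +0.4286]
  T[1,:] = [+0.2000  +0.0000  -0.1000  -0.2000  -0.6000  -0.6000]
  T[2,:] = [+0.3000  -0.6000  +0.0000  +0.2000  +0.1000  -0.4000]
  T[3,:] = [+0.4167  -0.1667  +0.3333  +0.0000  +0.4167  -0.3333]
  T[4,:] = [-0.1667  -0.1667  -0.5000  -0.1667  +0.0000  -0.6667]
  T[5,:] = [+0.1000  -0.4000  +0.1000  +0.6000  -0.5000  +0.0000]
moduli |λ_i(T)| = 1.1356, 0.8722, 0.8722, 0.3431, 0.3431, 0.1674.
spectral radius ρ = 1.1356; 1.1356 > 1, so it fails to converge.

no, ρ = 1.1356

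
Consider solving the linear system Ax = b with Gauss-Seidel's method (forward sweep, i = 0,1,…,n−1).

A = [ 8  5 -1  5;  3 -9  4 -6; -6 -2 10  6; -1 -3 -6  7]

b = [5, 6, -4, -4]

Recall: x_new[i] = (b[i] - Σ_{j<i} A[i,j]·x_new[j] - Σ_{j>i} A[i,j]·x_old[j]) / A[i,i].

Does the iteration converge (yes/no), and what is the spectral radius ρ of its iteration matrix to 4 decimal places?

no, ρ = 1.3382

Split A = D + L + U, D = diag(8, -9, 10, 7).
GS T = -(D+L)⁻¹U: row 0 first, T[0,3] = -(5)/(8) = -0.6250; later rows by forward substitution.
  T[0,:] = [+0.0000 -0.6250 +0.1250 -0.6250]
  T[1,:] = [+0.0000 -0.2083 +0.4861 -0.8750]
  T[2,:] = [+0.0000 -0.4167 +0.1722 -1.1500]
  T[3,:] = [+0.0000 -0.5357 +0.3738 -1.4500]
|roots of det(T-λI)|: 1.3382, 0.2265, 0.0786, 0.0000.
ρ = 1.3382; 1.3382 > 1, so it fails to converge.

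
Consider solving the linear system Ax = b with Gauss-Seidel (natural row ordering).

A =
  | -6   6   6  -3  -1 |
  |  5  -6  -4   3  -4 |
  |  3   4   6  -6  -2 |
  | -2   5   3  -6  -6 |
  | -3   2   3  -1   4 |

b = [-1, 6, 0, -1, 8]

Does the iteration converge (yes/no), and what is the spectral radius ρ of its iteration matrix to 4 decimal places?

Write A = D+L+U with D = diag(-6, -6, 6, -6, 4).
GS T = -(D+L)⁻¹U: row 0 first, T[0,1] = -(6)/(-6) = +1.0000; later rows by forward substitution.
  T[0,:] = [+0.0000  +1.0000  +1.0000  -0.5000  -0.1667]
  T[1,:] = [+0.0000  +0.8333  +0.1667  +0.0833  -0.8056]
  T[2,:] = [+0.0000  -1.0556  -0.6111  +1.1944  +0.9537]
  T[3,:] = [+0.0000  -0.1667  -0.5000  +0.8333  -1.1389]
  T[4,:] = [+0.0000  +1.0833  +1.0000  -1.1042  -0.7222]
|roots of det(T-λI)|: 1.5768, 0.8590, 0.8590, 0.4298, 0.0000.
ρ = 1.5768; 1.5768 > 1 ⇒ diverges.

no, ρ = 1.5768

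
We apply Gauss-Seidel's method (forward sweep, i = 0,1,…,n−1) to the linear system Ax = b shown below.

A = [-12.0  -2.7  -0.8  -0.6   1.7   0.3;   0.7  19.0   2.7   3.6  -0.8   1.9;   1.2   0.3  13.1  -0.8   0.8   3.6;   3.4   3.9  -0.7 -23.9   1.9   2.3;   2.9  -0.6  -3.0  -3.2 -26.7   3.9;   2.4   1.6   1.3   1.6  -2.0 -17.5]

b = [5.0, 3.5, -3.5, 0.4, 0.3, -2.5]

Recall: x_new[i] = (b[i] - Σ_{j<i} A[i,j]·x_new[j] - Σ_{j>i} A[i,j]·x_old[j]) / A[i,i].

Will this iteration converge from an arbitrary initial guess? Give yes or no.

Split A = D + L + U, D = diag(-12, 19, 13.1, -23.9, -26.7, -17.5).
Gauss-Seidel: T = -(D+L)⁻¹U, row 0 first, T[0,2] = -(-0.8)/(-12) = -0.0667; later rows by forward substitution.
  T[0,:] = [+0.0000  -0.2250  -0.0667  -0.0500  +0.1417  +0.0250]
  T[1,:] = [+0.0000  +0.0083  -0.1396  -0.1876  +0.0369  -0.1009]
  T[2,:] = [+0.0000  +0.0204  +0.0093  +0.0699  -0.0749  -0.2748]
  T[3,:] = [+0.0000  -0.0313  -0.0325  -0.0398  +0.1079  +0.0914]
  T[4,:] = [+0.0000  -0.0232  -0.0012  -0.0043  +0.0100  +0.1710]
  T[5,:] = [+0.0000  -0.0288  -0.0241  -0.0220  +0.0260  -0.0374]
eigenvalue magnitudes: 0.1544, 0.1069, 0.0749, 0.0749, 0.0336, 0.0000.
spectral radius ρ = 0.1544; 0.1544 < 1 ⇒ converges.

yes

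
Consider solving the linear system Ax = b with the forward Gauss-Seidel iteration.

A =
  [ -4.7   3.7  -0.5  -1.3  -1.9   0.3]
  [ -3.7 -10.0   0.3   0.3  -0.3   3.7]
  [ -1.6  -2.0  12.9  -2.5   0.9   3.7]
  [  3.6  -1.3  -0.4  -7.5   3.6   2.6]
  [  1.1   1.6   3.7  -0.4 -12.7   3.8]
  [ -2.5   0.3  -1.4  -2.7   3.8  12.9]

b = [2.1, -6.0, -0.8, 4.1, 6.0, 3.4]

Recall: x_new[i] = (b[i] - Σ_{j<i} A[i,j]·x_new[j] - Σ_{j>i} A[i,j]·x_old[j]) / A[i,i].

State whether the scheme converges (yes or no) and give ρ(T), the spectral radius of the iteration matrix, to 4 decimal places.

yes, ρ = 0.5619

A = D + L + U where D = diag(-4.7, -10, 12.9, -7.5, -12.7, 12.9).
GS T = -(D+L)⁻¹U: row 0 first, T[0,2] = -(-0.5)/(-4.7) = -0.1064; later rows by forward substitution.
  T[0,:] = [+0.0000 +0.7872 -0.1064 -0.2766 -0.4043 +0.0638]
  T[1,:] = [+0.0000 -0.2913 +0.0694 +0.1323 +0.1196 +0.3464]
  T[2,:] = [+0.0000 +0.0525 -0.0024 +0.1800 -0.1014 -0.2252]
  T[3,:] = [+0.0000 +0.4256 -0.0630 -0.1653 +0.2706 +0.3293]
  T[4,:] = [+0.0000 +0.0334 +0.0008 +0.0504 -0.0580 +0.2724]
  T[5,:] = [+0.0000 +0.2443 -0.0359 -0.0866 -0.0184 -0.0314]
moduli |λ_i(T)| = 0.5619, 0.1868, 0.1728, 0.0838, 0.0838, 0.0000.
spectral radius ρ = 0.5619; 0.5619 < 1, so it converges for any x₀.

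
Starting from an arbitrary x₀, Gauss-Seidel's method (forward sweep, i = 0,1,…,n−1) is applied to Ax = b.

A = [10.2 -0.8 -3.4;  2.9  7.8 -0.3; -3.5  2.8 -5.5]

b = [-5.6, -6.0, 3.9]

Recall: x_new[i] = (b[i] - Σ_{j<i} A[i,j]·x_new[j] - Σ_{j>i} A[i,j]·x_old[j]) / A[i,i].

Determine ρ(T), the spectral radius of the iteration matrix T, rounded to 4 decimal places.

Let D = diag(10.2, 7.8, -5.5); L, U the strict triangles.
GS T = -(D+L)⁻¹U: row 0 first, T[0,2] = -(-3.4)/(10.2) = +0.3333; later rows by forward substitution.
  T[0,:] = [+0.0000 +0.0784 +0.3333]
  T[1,:] = [+0.0000 -0.0292 -0.0855]
  T[2,:] = [+0.0000 -0.0648 -0.2556]
|eigenvalues of T|: 0.2779, 0.0069, 0.0000.
spectral radius ρ = 0.2779; 0.2779 < 1 ⇒ converges.

0.2779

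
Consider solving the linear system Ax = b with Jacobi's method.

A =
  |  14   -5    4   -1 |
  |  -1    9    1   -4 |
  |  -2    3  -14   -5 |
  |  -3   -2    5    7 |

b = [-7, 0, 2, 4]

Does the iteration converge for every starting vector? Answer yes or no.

yes

A = D + L + U where D = diag(14, 9, -14, 7).
T_J = -D⁻¹(L+U): T[0,3] = -(-1)/(14) = +0.0714; T[0,0] = 0.
  T[0,:] = [+0.0000 +0.3571 -0.2857 +0.0714]
  T[1,:] = [+0.1111 +0.0000 -0.1111 +0.4444]
  T[2,:] = [-0.1429 +0.2143 +0.0000 -0.3571]
  T[3,:] = [+0.4286 +0.2857 -0.7143 +0.0000]
|roots of det(T-λI)|: 0.7429, 0.5991, 0.1658, 0.0220.
spectral radius ρ = 0.7429; 0.7429 < 1, so it converges for any x₀.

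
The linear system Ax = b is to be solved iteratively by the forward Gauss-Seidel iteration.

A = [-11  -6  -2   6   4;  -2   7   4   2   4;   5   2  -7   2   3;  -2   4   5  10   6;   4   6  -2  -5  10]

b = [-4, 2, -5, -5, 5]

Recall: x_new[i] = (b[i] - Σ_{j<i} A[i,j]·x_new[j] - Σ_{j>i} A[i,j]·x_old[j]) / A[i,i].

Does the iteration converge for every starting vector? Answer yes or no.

no

Diagonal D = diag(-11, 7, -7, 10, 10); L, U strict lower/upper.
Gauss-Seidel: T = -(D+L)⁻¹U, row 0 first, T[0,3] = -(6)/(-11) = +0.5455; later rows by forward substitution.
  T[0,:] = [+0.0000, -0.5455, -0.1818, +0.5455, +0.3636]
  T[1,:] = [+0.0000, -0.1558, -0.6234, -0.1299, -0.4675]
  T[2,:] = [+0.0000, -0.4341, -0.3080, +0.6382, +0.5547]
  T[3,:] = [+0.0000, +0.1703, +0.3670, -0.1581, -0.6176]
  T[4,:] = [+0.0000, +0.3100, +0.5686, -0.0917, -0.0628]
|roots of det(T-λI)|: 1.2179, 0.3925, 0.2115, 0.2115, 0.0000.
ρ(T) = max|λ| = 1.2179; 1.2179 > 1 ⇒ diverges.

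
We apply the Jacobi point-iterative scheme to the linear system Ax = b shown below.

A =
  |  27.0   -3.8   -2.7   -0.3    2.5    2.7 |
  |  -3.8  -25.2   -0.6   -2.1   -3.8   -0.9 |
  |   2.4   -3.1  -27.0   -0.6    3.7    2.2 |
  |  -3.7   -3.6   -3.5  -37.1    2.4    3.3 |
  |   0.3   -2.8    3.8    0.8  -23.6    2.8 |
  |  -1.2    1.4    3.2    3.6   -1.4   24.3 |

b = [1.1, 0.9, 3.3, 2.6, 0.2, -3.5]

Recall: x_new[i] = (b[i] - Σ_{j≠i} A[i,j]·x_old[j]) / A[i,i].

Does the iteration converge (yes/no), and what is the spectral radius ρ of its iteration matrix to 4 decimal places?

yes, ρ = 0.1743

Let D = diag(27, -25.2, -27, -37.1, -23.6, 24.3); L, U the strict triangles.
T_J = -D⁻¹(L+U): T[5,3] = -(3.6)/(24.3) = -0.1481; T[5,5] = 0.
  T[0,:] = [+0.0000, +0.1407, +0.1000, +0.0111, -0.0926, -0.1000]
  T[1,:] = [-0.1508, +0.0000, -0.0238, -0.0833, -0.1508, -0.0357]
  T[2,:] = [+0.0889, -0.1148, +0.0000, -0.0222, +0.1370, +0.0815]
  T[3,:] = [-0.0997, -0.0970, -0.0943, +0.0000, +0.0647, +0.0889]
  T[4,:] = [+0.0127, -0.1186, +0.1610, +0.0339, +0.0000, +0.1186]
  T[5,:] = [+0.0494, -0.0576, -0.1317, -0.1481, +0.0576, +0.0000]
|roots of det(T-λI)|: 0.1743, 0.1329, 0.0927, 0.0927, 0.0806, 0.0806.
ρ = 0.1743; 0.1743 < 1: convergent.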